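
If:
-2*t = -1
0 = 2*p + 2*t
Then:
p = -1/2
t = 1/2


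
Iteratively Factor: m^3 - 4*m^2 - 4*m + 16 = (m + 2)*(m^2 - 6*m + 8) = (m - 4)*(m + 2)*(m - 2)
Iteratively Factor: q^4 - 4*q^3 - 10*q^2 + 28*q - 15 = (q - 1)*(q^3 - 3*q^2 - 13*q + 15) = (q - 1)^2*(q^2 - 2*q - 15) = (q - 5)*(q - 1)^2*(q + 3)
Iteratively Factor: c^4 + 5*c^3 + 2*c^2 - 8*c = (c + 2)*(c^3 + 3*c^2 - 4*c) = (c + 2)*(c + 4)*(c^2 - c) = (c - 1)*(c + 2)*(c + 4)*(c)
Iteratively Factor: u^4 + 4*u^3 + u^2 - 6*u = (u)*(u^3 + 4*u^2 + u - 6) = u*(u - 1)*(u^2 + 5*u + 6) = u*(u - 1)*(u + 3)*(u + 2)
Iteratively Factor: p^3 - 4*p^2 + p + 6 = (p - 3)*(p^2 - p - 2) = (p - 3)*(p + 1)*(p - 2)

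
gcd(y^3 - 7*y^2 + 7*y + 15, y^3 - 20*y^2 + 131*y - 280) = y - 5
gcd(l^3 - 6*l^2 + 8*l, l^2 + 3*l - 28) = l - 4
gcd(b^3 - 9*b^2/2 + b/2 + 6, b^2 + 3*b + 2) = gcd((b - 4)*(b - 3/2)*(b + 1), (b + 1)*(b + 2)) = b + 1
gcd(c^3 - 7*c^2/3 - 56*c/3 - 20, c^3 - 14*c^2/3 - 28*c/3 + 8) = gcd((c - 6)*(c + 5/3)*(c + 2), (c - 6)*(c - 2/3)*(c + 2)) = c^2 - 4*c - 12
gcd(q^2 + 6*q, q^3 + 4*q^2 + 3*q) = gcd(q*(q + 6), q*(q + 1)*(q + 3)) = q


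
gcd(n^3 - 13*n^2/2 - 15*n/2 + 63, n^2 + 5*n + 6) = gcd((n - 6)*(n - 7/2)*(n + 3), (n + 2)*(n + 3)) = n + 3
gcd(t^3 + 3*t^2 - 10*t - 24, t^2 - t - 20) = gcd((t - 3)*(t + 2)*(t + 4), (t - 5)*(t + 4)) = t + 4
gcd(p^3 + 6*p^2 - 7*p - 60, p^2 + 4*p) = p + 4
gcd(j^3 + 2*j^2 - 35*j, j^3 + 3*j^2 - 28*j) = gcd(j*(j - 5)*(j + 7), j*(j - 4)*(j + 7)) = j^2 + 7*j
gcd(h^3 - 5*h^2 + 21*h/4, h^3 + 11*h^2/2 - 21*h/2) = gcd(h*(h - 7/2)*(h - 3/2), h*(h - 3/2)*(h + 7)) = h^2 - 3*h/2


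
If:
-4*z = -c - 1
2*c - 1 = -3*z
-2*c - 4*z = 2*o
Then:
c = 1/11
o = -7/11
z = 3/11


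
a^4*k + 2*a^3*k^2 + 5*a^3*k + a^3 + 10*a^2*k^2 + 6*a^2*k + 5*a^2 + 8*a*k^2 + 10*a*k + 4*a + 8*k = (a + 1)*(a + 4)*(a + 2*k)*(a*k + 1)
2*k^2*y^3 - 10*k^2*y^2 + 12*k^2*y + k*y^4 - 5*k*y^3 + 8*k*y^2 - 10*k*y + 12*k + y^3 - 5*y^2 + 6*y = (2*k + y)*(y - 3)*(y - 2)*(k*y + 1)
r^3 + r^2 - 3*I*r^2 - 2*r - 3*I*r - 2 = (r + 1)*(r - 2*I)*(r - I)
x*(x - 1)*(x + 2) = x^3 + x^2 - 2*x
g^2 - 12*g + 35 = (g - 7)*(g - 5)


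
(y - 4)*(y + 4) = y^2 - 16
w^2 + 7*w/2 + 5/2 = (w + 1)*(w + 5/2)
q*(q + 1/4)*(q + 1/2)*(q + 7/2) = q^4 + 17*q^3/4 + 11*q^2/4 + 7*q/16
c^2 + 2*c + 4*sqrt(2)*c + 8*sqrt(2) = (c + 2)*(c + 4*sqrt(2))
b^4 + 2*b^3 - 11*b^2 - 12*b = b*(b - 3)*(b + 1)*(b + 4)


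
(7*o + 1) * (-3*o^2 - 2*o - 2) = -21*o^3 - 17*o^2 - 16*o - 2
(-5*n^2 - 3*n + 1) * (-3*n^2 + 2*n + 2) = 15*n^4 - n^3 - 19*n^2 - 4*n + 2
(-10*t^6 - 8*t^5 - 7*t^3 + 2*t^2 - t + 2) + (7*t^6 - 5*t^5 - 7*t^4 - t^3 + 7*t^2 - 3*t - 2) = -3*t^6 - 13*t^5 - 7*t^4 - 8*t^3 + 9*t^2 - 4*t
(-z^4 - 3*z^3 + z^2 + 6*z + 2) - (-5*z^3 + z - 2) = -z^4 + 2*z^3 + z^2 + 5*z + 4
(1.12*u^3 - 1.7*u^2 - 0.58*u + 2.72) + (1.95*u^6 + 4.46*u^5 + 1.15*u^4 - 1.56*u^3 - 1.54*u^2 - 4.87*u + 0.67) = 1.95*u^6 + 4.46*u^5 + 1.15*u^4 - 0.44*u^3 - 3.24*u^2 - 5.45*u + 3.39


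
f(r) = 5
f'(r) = 0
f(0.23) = 5.00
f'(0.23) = 0.00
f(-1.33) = 5.00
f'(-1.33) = 0.00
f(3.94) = 5.00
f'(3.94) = 0.00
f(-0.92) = 5.00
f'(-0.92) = 0.00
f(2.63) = 5.00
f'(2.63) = 0.00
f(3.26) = 5.00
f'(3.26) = 0.00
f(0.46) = 5.00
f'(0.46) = 0.00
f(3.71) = 5.00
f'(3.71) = 0.00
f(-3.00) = 5.00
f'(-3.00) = 0.00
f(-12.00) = 5.00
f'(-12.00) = 0.00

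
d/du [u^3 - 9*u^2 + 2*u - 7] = 3*u^2 - 18*u + 2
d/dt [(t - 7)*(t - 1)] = 2*t - 8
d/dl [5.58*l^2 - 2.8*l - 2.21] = 11.16*l - 2.8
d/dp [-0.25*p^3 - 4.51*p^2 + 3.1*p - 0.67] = -0.75*p^2 - 9.02*p + 3.1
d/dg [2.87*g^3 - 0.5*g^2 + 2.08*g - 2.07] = 8.61*g^2 - 1.0*g + 2.08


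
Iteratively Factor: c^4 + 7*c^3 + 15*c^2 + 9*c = (c + 3)*(c^3 + 4*c^2 + 3*c) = (c + 1)*(c + 3)*(c^2 + 3*c) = (c + 1)*(c + 3)^2*(c)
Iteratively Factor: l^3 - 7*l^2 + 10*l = (l - 5)*(l^2 - 2*l) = (l - 5)*(l - 2)*(l)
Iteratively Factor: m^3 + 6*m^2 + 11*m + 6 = (m + 3)*(m^2 + 3*m + 2) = (m + 2)*(m + 3)*(m + 1)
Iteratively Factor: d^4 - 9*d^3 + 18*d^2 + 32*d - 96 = (d + 2)*(d^3 - 11*d^2 + 40*d - 48) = (d - 3)*(d + 2)*(d^2 - 8*d + 16) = (d - 4)*(d - 3)*(d + 2)*(d - 4)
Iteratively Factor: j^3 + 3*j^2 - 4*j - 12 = (j + 2)*(j^2 + j - 6) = (j + 2)*(j + 3)*(j - 2)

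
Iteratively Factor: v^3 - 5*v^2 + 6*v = (v - 2)*(v^2 - 3*v) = v*(v - 2)*(v - 3)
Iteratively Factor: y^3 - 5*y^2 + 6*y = (y - 3)*(y^2 - 2*y) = (y - 3)*(y - 2)*(y)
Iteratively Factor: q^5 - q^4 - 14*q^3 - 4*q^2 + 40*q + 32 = (q + 1)*(q^4 - 2*q^3 - 12*q^2 + 8*q + 32) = (q - 2)*(q + 1)*(q^3 - 12*q - 16) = (q - 2)*(q + 1)*(q + 2)*(q^2 - 2*q - 8) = (q - 4)*(q - 2)*(q + 1)*(q + 2)*(q + 2)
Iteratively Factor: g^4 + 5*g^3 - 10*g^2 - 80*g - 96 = (g + 2)*(g^3 + 3*g^2 - 16*g - 48) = (g - 4)*(g + 2)*(g^2 + 7*g + 12) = (g - 4)*(g + 2)*(g + 3)*(g + 4)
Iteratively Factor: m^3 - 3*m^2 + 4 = (m + 1)*(m^2 - 4*m + 4) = (m - 2)*(m + 1)*(m - 2)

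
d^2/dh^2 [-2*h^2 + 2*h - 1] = -4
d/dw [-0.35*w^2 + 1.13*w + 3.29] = 1.13 - 0.7*w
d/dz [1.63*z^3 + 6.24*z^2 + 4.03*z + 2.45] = 4.89*z^2 + 12.48*z + 4.03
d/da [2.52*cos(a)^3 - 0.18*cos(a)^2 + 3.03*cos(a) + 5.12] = (-7.56*cos(a)^2 + 0.36*cos(a) - 3.03)*sin(a)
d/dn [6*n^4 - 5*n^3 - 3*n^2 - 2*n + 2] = 24*n^3 - 15*n^2 - 6*n - 2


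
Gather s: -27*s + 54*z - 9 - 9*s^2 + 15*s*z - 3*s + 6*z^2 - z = -9*s^2 + s*(15*z - 30) + 6*z^2 + 53*z - 9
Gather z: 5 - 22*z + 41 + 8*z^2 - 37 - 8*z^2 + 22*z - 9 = 0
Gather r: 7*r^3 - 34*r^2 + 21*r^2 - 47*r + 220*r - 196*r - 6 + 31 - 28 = 7*r^3 - 13*r^2 - 23*r - 3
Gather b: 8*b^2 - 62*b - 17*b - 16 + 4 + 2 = 8*b^2 - 79*b - 10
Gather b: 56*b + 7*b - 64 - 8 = 63*b - 72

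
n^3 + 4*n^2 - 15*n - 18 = (n - 3)*(n + 1)*(n + 6)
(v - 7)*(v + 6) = v^2 - v - 42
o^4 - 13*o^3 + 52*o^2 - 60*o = o*(o - 6)*(o - 5)*(o - 2)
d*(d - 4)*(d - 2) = d^3 - 6*d^2 + 8*d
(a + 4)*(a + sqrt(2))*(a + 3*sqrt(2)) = a^3 + 4*a^2 + 4*sqrt(2)*a^2 + 6*a + 16*sqrt(2)*a + 24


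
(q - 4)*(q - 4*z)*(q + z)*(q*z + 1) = q^4*z - 3*q^3*z^2 - 4*q^3*z + q^3 - 4*q^2*z^3 + 12*q^2*z^2 - 3*q^2*z - 4*q^2 + 16*q*z^3 - 4*q*z^2 + 12*q*z + 16*z^2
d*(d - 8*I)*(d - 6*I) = d^3 - 14*I*d^2 - 48*d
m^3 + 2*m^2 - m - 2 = (m - 1)*(m + 1)*(m + 2)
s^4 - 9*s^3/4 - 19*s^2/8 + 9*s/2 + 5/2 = (s - 2)^2*(s + 1/2)*(s + 5/4)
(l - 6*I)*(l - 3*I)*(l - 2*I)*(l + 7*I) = l^4 - 4*I*l^3 + 41*l^2 - 216*I*l - 252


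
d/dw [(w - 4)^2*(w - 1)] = 3*(w - 4)*(w - 2)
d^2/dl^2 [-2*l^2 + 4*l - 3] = -4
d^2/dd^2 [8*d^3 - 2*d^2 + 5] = 48*d - 4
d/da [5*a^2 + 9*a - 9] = 10*a + 9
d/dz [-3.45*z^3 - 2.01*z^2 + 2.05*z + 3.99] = -10.35*z^2 - 4.02*z + 2.05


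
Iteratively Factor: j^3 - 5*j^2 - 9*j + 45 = (j - 3)*(j^2 - 2*j - 15) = (j - 5)*(j - 3)*(j + 3)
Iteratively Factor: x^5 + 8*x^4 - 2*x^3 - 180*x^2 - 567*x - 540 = (x + 4)*(x^4 + 4*x^3 - 18*x^2 - 108*x - 135) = (x + 3)*(x + 4)*(x^3 + x^2 - 21*x - 45) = (x + 3)^2*(x + 4)*(x^2 - 2*x - 15) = (x + 3)^3*(x + 4)*(x - 5)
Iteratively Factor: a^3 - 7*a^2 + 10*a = (a - 2)*(a^2 - 5*a) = a*(a - 2)*(a - 5)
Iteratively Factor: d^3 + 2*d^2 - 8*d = (d + 4)*(d^2 - 2*d) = (d - 2)*(d + 4)*(d)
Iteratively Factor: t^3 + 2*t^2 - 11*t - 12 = (t + 4)*(t^2 - 2*t - 3) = (t + 1)*(t + 4)*(t - 3)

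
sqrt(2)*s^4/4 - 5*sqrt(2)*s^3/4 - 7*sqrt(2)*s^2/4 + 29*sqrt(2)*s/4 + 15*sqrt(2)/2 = (s/2 + 1/2)*(s - 5)*(s - 3)*(sqrt(2)*s/2 + sqrt(2))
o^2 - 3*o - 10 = (o - 5)*(o + 2)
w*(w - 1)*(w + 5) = w^3 + 4*w^2 - 5*w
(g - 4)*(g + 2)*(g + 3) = g^3 + g^2 - 14*g - 24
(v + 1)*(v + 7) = v^2 + 8*v + 7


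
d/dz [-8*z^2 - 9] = -16*z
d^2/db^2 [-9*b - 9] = 0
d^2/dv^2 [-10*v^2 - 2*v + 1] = -20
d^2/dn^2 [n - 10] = 0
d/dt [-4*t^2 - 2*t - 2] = -8*t - 2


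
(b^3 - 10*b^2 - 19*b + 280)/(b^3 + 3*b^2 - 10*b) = (b^2 - 15*b + 56)/(b*(b - 2))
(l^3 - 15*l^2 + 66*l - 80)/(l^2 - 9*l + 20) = (l^2 - 10*l + 16)/(l - 4)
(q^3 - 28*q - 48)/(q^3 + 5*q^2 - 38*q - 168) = (q + 2)/(q + 7)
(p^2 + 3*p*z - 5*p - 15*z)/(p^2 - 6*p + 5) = (p + 3*z)/(p - 1)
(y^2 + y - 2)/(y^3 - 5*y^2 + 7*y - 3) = (y + 2)/(y^2 - 4*y + 3)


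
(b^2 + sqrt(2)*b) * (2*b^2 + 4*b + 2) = 2*b^4 + 2*sqrt(2)*b^3 + 4*b^3 + 2*b^2 + 4*sqrt(2)*b^2 + 2*sqrt(2)*b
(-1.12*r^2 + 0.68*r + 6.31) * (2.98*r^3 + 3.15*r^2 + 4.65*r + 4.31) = -3.3376*r^5 - 1.5016*r^4 + 15.7378*r^3 + 18.2113*r^2 + 32.2723*r + 27.1961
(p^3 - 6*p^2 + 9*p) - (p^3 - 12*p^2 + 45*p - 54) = 6*p^2 - 36*p + 54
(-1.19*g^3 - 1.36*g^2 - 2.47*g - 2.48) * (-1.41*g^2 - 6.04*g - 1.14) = 1.6779*g^5 + 9.1052*g^4 + 13.0537*g^3 + 19.966*g^2 + 17.795*g + 2.8272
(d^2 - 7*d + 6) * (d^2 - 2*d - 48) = d^4 - 9*d^3 - 28*d^2 + 324*d - 288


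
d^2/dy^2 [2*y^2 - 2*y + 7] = 4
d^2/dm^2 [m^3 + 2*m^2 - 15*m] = 6*m + 4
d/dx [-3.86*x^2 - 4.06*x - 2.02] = -7.72*x - 4.06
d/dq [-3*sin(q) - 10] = -3*cos(q)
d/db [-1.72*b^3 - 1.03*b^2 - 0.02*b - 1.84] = -5.16*b^2 - 2.06*b - 0.02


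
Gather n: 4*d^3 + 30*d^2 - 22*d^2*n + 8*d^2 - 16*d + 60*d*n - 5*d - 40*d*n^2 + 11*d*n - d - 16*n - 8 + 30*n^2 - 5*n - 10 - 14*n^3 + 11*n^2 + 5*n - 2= 4*d^3 + 38*d^2 - 22*d - 14*n^3 + n^2*(41 - 40*d) + n*(-22*d^2 + 71*d - 16) - 20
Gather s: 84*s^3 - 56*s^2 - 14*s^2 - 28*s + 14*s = 84*s^3 - 70*s^2 - 14*s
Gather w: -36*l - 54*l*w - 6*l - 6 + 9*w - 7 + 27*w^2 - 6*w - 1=-42*l + 27*w^2 + w*(3 - 54*l) - 14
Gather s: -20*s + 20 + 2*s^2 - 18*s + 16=2*s^2 - 38*s + 36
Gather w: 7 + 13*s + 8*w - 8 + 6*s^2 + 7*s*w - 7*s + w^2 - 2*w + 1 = 6*s^2 + 6*s + w^2 + w*(7*s + 6)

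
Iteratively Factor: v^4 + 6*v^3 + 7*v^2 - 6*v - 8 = (v + 4)*(v^3 + 2*v^2 - v - 2) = (v - 1)*(v + 4)*(v^2 + 3*v + 2) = (v - 1)*(v + 1)*(v + 4)*(v + 2)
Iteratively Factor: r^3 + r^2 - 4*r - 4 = (r + 1)*(r^2 - 4) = (r - 2)*(r + 1)*(r + 2)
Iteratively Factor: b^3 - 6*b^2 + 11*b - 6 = (b - 3)*(b^2 - 3*b + 2) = (b - 3)*(b - 2)*(b - 1)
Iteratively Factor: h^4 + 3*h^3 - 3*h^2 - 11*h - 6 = (h - 2)*(h^3 + 5*h^2 + 7*h + 3) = (h - 2)*(h + 1)*(h^2 + 4*h + 3) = (h - 2)*(h + 1)^2*(h + 3)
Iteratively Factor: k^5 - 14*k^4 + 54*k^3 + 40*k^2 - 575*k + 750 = (k - 5)*(k^4 - 9*k^3 + 9*k^2 + 85*k - 150) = (k - 5)^2*(k^3 - 4*k^2 - 11*k + 30) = (k - 5)^2*(k + 3)*(k^2 - 7*k + 10) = (k - 5)^2*(k - 2)*(k + 3)*(k - 5)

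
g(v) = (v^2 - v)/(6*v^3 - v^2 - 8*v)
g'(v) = (2*v - 1)/(6*v^3 - v^2 - 8*v) + (v^2 - v)*(-18*v^2 + 2*v + 8)/(6*v^3 - v^2 - 8*v)^2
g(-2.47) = -0.11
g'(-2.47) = -0.08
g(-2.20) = -0.14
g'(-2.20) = -0.12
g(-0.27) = 0.17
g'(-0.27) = -0.24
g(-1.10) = -5.83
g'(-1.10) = -227.31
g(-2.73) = -0.09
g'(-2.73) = -0.06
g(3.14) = 0.04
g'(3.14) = -0.01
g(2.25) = 0.06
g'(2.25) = -0.03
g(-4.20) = -0.05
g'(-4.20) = -0.02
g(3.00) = 0.05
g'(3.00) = -0.01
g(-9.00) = -0.02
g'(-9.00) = 0.00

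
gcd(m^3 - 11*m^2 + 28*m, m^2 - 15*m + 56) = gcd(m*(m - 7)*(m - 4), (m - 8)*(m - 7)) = m - 7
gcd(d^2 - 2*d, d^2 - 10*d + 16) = d - 2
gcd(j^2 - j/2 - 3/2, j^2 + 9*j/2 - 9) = j - 3/2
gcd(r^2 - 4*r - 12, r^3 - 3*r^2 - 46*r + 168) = r - 6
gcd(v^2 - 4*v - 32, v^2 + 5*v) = 1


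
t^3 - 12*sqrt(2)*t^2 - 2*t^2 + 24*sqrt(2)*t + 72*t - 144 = (t - 2)*(t - 6*sqrt(2))^2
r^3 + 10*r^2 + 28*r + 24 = (r + 2)^2*(r + 6)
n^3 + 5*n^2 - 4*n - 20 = (n - 2)*(n + 2)*(n + 5)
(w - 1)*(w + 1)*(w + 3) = w^3 + 3*w^2 - w - 3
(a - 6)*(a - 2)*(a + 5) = a^3 - 3*a^2 - 28*a + 60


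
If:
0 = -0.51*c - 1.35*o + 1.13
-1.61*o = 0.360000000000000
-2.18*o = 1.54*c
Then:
No Solution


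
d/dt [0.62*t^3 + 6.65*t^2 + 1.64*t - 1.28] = 1.86*t^2 + 13.3*t + 1.64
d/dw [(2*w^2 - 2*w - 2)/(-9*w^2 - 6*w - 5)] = 2*(-15*w^2 - 28*w - 1)/(81*w^4 + 108*w^3 + 126*w^2 + 60*w + 25)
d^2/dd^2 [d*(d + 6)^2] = 6*d + 24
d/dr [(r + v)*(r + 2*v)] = 2*r + 3*v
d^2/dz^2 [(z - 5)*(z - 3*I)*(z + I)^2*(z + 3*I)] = 20*z^3 + z^2*(-60 + 24*I) + z*(48 - 60*I) - 80 + 36*I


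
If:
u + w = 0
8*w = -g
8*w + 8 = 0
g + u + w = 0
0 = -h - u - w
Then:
No Solution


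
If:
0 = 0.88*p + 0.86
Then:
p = -0.98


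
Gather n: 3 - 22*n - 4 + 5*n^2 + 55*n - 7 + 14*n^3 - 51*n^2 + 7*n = 14*n^3 - 46*n^2 + 40*n - 8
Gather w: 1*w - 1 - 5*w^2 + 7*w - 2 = -5*w^2 + 8*w - 3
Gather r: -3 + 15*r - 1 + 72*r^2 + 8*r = 72*r^2 + 23*r - 4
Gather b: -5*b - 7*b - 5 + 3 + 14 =12 - 12*b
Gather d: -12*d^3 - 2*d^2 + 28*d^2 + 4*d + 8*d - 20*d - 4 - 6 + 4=-12*d^3 + 26*d^2 - 8*d - 6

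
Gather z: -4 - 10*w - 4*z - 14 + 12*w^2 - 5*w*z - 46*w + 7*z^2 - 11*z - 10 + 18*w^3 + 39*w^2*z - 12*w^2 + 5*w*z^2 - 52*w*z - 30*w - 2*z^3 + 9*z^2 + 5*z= 18*w^3 - 86*w - 2*z^3 + z^2*(5*w + 16) + z*(39*w^2 - 57*w - 10) - 28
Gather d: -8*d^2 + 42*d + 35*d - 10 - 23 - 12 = -8*d^2 + 77*d - 45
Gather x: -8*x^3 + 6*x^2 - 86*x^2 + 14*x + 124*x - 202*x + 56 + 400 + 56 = -8*x^3 - 80*x^2 - 64*x + 512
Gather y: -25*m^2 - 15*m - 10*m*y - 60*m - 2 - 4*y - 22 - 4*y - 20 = -25*m^2 - 75*m + y*(-10*m - 8) - 44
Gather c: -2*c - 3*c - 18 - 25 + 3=-5*c - 40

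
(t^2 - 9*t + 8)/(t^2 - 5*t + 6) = (t^2 - 9*t + 8)/(t^2 - 5*t + 6)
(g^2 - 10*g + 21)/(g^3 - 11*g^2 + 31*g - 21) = 1/(g - 1)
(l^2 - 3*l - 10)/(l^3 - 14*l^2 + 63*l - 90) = (l + 2)/(l^2 - 9*l + 18)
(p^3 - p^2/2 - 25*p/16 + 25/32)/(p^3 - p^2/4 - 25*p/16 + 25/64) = 2*(2*p - 1)/(4*p - 1)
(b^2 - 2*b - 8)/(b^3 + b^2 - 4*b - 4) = (b - 4)/(b^2 - b - 2)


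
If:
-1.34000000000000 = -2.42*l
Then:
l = 0.55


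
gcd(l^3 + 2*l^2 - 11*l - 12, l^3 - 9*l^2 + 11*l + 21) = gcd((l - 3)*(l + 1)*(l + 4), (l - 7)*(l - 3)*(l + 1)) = l^2 - 2*l - 3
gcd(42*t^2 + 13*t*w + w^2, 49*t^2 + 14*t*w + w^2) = 7*t + w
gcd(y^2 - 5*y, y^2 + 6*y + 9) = 1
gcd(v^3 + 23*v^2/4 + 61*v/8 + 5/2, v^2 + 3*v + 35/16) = v + 5/4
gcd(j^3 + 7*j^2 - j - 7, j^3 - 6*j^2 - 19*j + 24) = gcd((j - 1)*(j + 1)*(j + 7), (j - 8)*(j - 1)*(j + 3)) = j - 1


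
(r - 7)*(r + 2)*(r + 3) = r^3 - 2*r^2 - 29*r - 42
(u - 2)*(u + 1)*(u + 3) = u^3 + 2*u^2 - 5*u - 6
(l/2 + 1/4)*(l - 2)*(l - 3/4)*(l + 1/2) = l^4/2 - 7*l^3/8 - l^2/2 + 13*l/32 + 3/16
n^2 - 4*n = n*(n - 4)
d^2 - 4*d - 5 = (d - 5)*(d + 1)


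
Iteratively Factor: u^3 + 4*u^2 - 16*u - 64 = (u + 4)*(u^2 - 16) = (u + 4)^2*(u - 4)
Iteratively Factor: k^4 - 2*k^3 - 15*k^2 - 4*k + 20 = (k + 2)*(k^3 - 4*k^2 - 7*k + 10) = (k - 1)*(k + 2)*(k^2 - 3*k - 10) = (k - 5)*(k - 1)*(k + 2)*(k + 2)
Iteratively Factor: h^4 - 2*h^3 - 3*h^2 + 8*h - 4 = (h - 2)*(h^3 - 3*h + 2) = (h - 2)*(h - 1)*(h^2 + h - 2) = (h - 2)*(h - 1)*(h + 2)*(h - 1)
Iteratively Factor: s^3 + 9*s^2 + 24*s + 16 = (s + 4)*(s^2 + 5*s + 4) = (s + 4)^2*(s + 1)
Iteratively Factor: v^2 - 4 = (v + 2)*(v - 2)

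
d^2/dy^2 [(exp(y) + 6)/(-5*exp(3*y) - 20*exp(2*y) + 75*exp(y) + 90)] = 2*(-2*exp(3*y) + 3*exp(2*y) - 8*exp(y) + 3)*exp(y)/(5*(exp(6*y) - 6*exp(5*y) + 3*exp(4*y) + 28*exp(3*y) - 9*exp(2*y) - 54*exp(y) - 27))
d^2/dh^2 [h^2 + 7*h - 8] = 2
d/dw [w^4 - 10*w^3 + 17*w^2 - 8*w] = 4*w^3 - 30*w^2 + 34*w - 8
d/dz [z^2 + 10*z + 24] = 2*z + 10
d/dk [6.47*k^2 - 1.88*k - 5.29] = 12.94*k - 1.88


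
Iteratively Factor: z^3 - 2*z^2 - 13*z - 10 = (z + 2)*(z^2 - 4*z - 5) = (z + 1)*(z + 2)*(z - 5)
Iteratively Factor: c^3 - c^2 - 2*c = (c + 1)*(c^2 - 2*c) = c*(c + 1)*(c - 2)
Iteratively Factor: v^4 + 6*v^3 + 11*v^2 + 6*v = (v)*(v^3 + 6*v^2 + 11*v + 6) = v*(v + 2)*(v^2 + 4*v + 3) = v*(v + 2)*(v + 3)*(v + 1)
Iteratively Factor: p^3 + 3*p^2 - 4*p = (p)*(p^2 + 3*p - 4) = p*(p - 1)*(p + 4)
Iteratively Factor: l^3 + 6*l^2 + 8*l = (l + 2)*(l^2 + 4*l) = l*(l + 2)*(l + 4)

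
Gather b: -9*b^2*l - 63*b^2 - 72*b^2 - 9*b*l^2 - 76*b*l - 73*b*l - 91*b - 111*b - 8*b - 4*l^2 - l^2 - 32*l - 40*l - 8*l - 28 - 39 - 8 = b^2*(-9*l - 135) + b*(-9*l^2 - 149*l - 210) - 5*l^2 - 80*l - 75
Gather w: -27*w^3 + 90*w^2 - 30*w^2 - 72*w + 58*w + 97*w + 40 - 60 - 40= -27*w^3 + 60*w^2 + 83*w - 60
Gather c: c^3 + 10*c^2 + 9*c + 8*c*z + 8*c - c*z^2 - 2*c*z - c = c^3 + 10*c^2 + c*(-z^2 + 6*z + 16)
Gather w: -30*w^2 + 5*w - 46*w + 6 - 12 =-30*w^2 - 41*w - 6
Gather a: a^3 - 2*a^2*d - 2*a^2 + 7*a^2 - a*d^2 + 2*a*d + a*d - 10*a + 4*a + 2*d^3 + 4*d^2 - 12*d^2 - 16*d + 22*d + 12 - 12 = a^3 + a^2*(5 - 2*d) + a*(-d^2 + 3*d - 6) + 2*d^3 - 8*d^2 + 6*d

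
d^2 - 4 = (d - 2)*(d + 2)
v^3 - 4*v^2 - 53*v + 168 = (v - 8)*(v - 3)*(v + 7)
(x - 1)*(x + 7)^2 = x^3 + 13*x^2 + 35*x - 49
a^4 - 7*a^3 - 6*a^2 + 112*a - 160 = (a - 5)*(a - 4)*(a - 2)*(a + 4)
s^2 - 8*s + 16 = (s - 4)^2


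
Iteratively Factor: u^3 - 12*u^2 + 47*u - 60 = (u - 5)*(u^2 - 7*u + 12) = (u - 5)*(u - 4)*(u - 3)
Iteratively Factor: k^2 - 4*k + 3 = (k - 1)*(k - 3)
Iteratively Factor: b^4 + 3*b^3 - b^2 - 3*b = (b + 1)*(b^3 + 2*b^2 - 3*b) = (b + 1)*(b + 3)*(b^2 - b) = b*(b + 1)*(b + 3)*(b - 1)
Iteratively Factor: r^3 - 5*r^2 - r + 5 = (r - 1)*(r^2 - 4*r - 5) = (r - 1)*(r + 1)*(r - 5)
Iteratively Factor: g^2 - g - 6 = (g + 2)*(g - 3)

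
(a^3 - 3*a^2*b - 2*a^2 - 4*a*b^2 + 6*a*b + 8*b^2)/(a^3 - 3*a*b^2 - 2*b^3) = (a^2 - 4*a*b - 2*a + 8*b)/(a^2 - a*b - 2*b^2)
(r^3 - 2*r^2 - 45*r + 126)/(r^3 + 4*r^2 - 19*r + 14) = (r^2 - 9*r + 18)/(r^2 - 3*r + 2)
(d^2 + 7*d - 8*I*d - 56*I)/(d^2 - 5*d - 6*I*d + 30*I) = (d^2 + d*(7 - 8*I) - 56*I)/(d^2 - d*(5 + 6*I) + 30*I)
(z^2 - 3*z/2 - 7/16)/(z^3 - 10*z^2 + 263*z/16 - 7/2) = (4*z + 1)/(4*z^2 - 33*z + 8)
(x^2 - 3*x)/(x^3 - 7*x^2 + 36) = x/(x^2 - 4*x - 12)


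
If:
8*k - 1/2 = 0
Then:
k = 1/16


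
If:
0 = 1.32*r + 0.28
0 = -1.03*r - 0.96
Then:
No Solution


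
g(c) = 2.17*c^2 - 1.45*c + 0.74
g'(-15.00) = -66.55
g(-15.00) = 510.74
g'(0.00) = -1.45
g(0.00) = 0.74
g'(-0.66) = -4.31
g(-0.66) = 2.64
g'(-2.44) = -12.04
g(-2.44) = 17.20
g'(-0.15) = -2.10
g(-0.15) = 1.01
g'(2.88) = 11.05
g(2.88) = 14.56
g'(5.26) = 21.38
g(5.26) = 53.15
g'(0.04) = -1.28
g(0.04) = 0.69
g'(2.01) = 7.27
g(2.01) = 6.59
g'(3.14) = 12.18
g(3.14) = 17.58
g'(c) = 4.34*c - 1.45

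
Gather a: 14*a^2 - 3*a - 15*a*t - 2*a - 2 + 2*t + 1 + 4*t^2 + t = 14*a^2 + a*(-15*t - 5) + 4*t^2 + 3*t - 1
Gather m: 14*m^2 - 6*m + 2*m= 14*m^2 - 4*m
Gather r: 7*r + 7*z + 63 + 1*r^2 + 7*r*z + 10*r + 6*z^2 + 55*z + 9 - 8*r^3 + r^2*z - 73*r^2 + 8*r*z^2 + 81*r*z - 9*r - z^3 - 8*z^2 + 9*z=-8*r^3 + r^2*(z - 72) + r*(8*z^2 + 88*z + 8) - z^3 - 2*z^2 + 71*z + 72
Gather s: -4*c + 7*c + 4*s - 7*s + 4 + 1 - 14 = 3*c - 3*s - 9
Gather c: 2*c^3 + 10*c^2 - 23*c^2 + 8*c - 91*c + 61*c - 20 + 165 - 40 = 2*c^3 - 13*c^2 - 22*c + 105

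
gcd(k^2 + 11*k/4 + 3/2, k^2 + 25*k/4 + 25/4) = 1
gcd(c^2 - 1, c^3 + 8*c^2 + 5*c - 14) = c - 1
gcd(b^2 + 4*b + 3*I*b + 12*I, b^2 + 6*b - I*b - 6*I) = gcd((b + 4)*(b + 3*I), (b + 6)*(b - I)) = 1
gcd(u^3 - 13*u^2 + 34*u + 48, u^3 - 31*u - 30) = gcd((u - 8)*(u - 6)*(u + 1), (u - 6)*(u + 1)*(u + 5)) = u^2 - 5*u - 6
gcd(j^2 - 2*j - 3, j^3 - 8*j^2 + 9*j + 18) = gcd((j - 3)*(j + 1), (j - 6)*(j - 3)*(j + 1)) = j^2 - 2*j - 3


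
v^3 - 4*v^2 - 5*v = v*(v - 5)*(v + 1)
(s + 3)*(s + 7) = s^2 + 10*s + 21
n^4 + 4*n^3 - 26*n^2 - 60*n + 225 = (n - 3)^2*(n + 5)^2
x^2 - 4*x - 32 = (x - 8)*(x + 4)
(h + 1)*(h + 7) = h^2 + 8*h + 7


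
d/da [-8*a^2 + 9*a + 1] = 9 - 16*a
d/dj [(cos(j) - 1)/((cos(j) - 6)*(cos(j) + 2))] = (cos(j)^2 - 2*cos(j) + 16)*sin(j)/((cos(j) - 6)^2*(cos(j) + 2)^2)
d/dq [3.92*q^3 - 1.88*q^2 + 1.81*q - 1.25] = 11.76*q^2 - 3.76*q + 1.81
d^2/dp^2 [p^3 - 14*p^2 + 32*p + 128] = 6*p - 28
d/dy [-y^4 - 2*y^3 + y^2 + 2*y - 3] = -4*y^3 - 6*y^2 + 2*y + 2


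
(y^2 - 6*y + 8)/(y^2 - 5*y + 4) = (y - 2)/(y - 1)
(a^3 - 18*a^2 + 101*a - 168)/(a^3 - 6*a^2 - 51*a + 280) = (a^2 - 10*a + 21)/(a^2 + 2*a - 35)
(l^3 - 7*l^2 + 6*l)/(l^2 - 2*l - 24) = l*(l - 1)/(l + 4)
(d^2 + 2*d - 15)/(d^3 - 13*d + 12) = (d + 5)/(d^2 + 3*d - 4)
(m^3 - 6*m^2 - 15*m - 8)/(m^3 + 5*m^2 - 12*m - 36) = (m^3 - 6*m^2 - 15*m - 8)/(m^3 + 5*m^2 - 12*m - 36)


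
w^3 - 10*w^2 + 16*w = w*(w - 8)*(w - 2)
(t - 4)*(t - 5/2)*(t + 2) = t^3 - 9*t^2/2 - 3*t + 20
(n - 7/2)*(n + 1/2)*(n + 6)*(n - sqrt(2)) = n^4 - sqrt(2)*n^3 + 3*n^3 - 79*n^2/4 - 3*sqrt(2)*n^2 - 21*n/2 + 79*sqrt(2)*n/4 + 21*sqrt(2)/2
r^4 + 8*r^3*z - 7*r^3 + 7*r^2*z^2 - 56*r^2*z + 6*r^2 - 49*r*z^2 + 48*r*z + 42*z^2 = (r - 6)*(r - 1)*(r + z)*(r + 7*z)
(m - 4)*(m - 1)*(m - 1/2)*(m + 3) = m^4 - 5*m^3/2 - 10*m^2 + 35*m/2 - 6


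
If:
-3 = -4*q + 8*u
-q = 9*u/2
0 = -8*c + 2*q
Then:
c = 27/208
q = 27/52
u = -3/26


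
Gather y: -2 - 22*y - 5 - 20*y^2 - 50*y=-20*y^2 - 72*y - 7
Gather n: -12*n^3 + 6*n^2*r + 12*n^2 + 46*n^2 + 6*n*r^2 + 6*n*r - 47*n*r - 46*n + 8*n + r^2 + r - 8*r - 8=-12*n^3 + n^2*(6*r + 58) + n*(6*r^2 - 41*r - 38) + r^2 - 7*r - 8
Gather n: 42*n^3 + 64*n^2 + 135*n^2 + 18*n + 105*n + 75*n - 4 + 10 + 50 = 42*n^3 + 199*n^2 + 198*n + 56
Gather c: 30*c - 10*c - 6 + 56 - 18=20*c + 32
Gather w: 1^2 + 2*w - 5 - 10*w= -8*w - 4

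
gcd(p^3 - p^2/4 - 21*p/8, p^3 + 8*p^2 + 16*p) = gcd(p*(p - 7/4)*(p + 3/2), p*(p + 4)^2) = p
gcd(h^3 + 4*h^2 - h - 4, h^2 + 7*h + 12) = h + 4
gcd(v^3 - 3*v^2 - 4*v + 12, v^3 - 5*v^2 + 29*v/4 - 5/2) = v - 2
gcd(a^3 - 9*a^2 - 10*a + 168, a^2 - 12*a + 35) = a - 7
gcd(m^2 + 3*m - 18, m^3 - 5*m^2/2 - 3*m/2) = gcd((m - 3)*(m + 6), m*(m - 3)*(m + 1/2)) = m - 3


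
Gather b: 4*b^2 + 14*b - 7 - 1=4*b^2 + 14*b - 8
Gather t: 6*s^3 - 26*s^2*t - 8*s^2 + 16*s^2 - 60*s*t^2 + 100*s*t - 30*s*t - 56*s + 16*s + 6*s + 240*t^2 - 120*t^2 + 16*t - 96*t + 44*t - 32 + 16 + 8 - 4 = 6*s^3 + 8*s^2 - 34*s + t^2*(120 - 60*s) + t*(-26*s^2 + 70*s - 36) - 12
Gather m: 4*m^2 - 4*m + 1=4*m^2 - 4*m + 1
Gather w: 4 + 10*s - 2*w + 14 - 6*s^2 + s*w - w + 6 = -6*s^2 + 10*s + w*(s - 3) + 24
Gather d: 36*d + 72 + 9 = 36*d + 81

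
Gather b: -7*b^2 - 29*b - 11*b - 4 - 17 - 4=-7*b^2 - 40*b - 25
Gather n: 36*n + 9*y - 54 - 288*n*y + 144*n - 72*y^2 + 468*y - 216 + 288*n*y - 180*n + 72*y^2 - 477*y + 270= 0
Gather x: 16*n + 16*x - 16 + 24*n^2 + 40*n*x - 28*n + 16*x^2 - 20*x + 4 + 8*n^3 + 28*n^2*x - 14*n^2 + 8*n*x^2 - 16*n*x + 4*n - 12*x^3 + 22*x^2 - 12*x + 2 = 8*n^3 + 10*n^2 - 8*n - 12*x^3 + x^2*(8*n + 38) + x*(28*n^2 + 24*n - 16) - 10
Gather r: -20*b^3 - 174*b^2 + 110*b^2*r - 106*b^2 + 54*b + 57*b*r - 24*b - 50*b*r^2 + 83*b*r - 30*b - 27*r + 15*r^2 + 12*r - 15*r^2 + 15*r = -20*b^3 - 280*b^2 - 50*b*r^2 + r*(110*b^2 + 140*b)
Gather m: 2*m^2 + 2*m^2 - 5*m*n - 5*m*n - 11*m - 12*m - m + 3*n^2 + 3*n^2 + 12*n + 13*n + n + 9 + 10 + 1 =4*m^2 + m*(-10*n - 24) + 6*n^2 + 26*n + 20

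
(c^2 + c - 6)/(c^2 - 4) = (c + 3)/(c + 2)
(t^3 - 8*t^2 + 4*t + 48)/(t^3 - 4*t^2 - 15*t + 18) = (t^2 - 2*t - 8)/(t^2 + 2*t - 3)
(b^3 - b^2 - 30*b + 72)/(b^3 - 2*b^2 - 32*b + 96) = (b - 3)/(b - 4)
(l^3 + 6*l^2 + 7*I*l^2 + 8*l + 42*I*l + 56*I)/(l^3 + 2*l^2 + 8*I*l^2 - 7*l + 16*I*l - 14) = (l + 4)/(l + I)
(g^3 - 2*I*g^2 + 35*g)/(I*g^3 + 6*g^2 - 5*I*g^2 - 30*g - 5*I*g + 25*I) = -g*(I*g^2 + 2*g + 35*I)/(g^3 - g^2*(5 + 6*I) - 5*g*(1 - 6*I) + 25)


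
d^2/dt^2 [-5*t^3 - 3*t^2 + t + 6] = -30*t - 6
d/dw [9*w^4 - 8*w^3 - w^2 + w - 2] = 36*w^3 - 24*w^2 - 2*w + 1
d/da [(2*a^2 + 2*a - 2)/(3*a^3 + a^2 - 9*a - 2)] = 2*(-3*a^4 - 6*a^3 - a^2 - 2*a - 11)/(9*a^6 + 6*a^5 - 53*a^4 - 30*a^3 + 77*a^2 + 36*a + 4)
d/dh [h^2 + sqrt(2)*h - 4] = 2*h + sqrt(2)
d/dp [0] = 0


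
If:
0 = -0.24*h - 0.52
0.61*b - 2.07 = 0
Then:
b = 3.39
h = -2.17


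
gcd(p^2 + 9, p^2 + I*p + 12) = p - 3*I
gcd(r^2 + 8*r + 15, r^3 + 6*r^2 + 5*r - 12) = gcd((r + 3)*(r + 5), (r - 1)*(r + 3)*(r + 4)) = r + 3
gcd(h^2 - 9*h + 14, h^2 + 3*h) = 1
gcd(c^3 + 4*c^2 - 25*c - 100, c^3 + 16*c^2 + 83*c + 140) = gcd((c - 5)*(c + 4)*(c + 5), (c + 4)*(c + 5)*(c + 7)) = c^2 + 9*c + 20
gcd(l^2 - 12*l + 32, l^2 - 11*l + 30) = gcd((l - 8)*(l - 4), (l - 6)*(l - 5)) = 1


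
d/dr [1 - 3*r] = -3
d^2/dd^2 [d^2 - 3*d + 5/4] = 2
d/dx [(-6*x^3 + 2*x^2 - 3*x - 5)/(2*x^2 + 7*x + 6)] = (-12*x^4 - 84*x^3 - 88*x^2 + 44*x + 17)/(4*x^4 + 28*x^3 + 73*x^2 + 84*x + 36)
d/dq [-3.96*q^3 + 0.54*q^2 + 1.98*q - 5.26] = -11.88*q^2 + 1.08*q + 1.98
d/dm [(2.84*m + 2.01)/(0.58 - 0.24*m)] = (0.511104*m - 1.235168)/(0.24*m - 0.58)^3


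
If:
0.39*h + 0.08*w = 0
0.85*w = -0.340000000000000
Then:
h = 0.08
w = -0.40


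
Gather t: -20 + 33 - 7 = 6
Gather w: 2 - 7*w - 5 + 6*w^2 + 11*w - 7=6*w^2 + 4*w - 10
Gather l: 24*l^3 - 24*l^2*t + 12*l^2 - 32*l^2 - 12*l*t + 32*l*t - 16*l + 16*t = 24*l^3 + l^2*(-24*t - 20) + l*(20*t - 16) + 16*t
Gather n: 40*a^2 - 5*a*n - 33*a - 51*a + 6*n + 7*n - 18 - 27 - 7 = 40*a^2 - 84*a + n*(13 - 5*a) - 52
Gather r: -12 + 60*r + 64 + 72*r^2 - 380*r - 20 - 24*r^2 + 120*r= 48*r^2 - 200*r + 32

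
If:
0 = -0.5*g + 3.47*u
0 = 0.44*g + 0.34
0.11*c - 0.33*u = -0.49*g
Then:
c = 3.11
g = -0.77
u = -0.11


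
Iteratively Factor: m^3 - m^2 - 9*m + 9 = (m - 1)*(m^2 - 9) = (m - 1)*(m + 3)*(m - 3)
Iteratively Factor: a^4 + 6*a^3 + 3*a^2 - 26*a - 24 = (a - 2)*(a^3 + 8*a^2 + 19*a + 12) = (a - 2)*(a + 4)*(a^2 + 4*a + 3) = (a - 2)*(a + 3)*(a + 4)*(a + 1)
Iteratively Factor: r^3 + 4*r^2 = (r)*(r^2 + 4*r) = r^2*(r + 4)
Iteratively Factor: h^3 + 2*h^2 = (h)*(h^2 + 2*h) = h^2*(h + 2)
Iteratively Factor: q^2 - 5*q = (q - 5)*(q)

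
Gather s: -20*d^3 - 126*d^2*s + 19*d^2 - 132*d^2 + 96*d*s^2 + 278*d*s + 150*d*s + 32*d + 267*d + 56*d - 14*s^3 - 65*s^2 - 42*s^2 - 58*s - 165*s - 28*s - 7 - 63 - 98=-20*d^3 - 113*d^2 + 355*d - 14*s^3 + s^2*(96*d - 107) + s*(-126*d^2 + 428*d - 251) - 168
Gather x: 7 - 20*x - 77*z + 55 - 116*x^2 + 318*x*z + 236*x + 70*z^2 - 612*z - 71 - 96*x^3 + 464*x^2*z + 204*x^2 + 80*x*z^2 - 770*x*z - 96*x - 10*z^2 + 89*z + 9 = -96*x^3 + x^2*(464*z + 88) + x*(80*z^2 - 452*z + 120) + 60*z^2 - 600*z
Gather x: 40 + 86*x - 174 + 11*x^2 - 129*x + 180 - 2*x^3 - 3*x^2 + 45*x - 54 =-2*x^3 + 8*x^2 + 2*x - 8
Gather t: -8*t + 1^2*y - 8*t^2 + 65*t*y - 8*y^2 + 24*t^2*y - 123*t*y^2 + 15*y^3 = t^2*(24*y - 8) + t*(-123*y^2 + 65*y - 8) + 15*y^3 - 8*y^2 + y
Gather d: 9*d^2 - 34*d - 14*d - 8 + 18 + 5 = 9*d^2 - 48*d + 15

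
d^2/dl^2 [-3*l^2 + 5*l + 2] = -6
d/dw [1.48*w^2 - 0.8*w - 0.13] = 2.96*w - 0.8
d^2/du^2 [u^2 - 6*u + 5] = 2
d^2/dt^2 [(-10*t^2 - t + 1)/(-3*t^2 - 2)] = 2*(9*t^3 - 207*t^2 - 18*t + 46)/(27*t^6 + 54*t^4 + 36*t^2 + 8)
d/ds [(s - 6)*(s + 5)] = 2*s - 1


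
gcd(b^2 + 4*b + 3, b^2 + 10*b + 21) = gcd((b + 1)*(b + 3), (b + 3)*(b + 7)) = b + 3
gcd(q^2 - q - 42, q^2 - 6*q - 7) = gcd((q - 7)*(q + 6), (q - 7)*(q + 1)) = q - 7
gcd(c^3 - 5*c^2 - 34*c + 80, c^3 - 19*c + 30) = c^2 + 3*c - 10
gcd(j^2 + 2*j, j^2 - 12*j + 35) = 1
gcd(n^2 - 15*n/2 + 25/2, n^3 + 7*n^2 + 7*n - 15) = 1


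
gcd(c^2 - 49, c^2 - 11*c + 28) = c - 7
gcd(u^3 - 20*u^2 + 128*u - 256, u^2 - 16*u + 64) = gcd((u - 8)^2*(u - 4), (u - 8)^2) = u^2 - 16*u + 64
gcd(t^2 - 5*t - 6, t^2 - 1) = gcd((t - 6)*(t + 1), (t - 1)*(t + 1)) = t + 1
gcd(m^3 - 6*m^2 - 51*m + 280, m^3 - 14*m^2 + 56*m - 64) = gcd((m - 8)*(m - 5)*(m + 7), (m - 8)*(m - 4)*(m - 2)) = m - 8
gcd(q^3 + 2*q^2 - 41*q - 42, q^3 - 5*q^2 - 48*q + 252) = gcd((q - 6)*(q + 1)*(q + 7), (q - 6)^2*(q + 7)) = q^2 + q - 42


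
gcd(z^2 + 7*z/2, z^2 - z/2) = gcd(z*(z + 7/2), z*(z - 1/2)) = z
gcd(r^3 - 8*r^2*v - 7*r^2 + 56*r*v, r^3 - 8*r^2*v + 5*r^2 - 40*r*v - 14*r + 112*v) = r - 8*v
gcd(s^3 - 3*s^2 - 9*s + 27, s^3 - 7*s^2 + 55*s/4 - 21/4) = s - 3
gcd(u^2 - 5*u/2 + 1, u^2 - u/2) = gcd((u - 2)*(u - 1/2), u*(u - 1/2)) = u - 1/2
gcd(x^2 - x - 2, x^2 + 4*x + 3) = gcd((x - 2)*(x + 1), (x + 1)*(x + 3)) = x + 1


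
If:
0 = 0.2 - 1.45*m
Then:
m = 0.14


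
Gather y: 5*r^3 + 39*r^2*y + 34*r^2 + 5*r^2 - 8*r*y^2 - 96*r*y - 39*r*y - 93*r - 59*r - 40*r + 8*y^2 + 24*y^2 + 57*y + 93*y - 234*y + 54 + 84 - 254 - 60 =5*r^3 + 39*r^2 - 192*r + y^2*(32 - 8*r) + y*(39*r^2 - 135*r - 84) - 176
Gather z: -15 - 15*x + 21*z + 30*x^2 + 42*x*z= 30*x^2 - 15*x + z*(42*x + 21) - 15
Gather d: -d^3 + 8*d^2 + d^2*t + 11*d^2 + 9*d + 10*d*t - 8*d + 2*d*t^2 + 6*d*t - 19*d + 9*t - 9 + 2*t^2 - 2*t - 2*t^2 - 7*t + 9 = -d^3 + d^2*(t + 19) + d*(2*t^2 + 16*t - 18)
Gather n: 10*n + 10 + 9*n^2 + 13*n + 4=9*n^2 + 23*n + 14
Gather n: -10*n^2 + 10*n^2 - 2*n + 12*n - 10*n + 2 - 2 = 0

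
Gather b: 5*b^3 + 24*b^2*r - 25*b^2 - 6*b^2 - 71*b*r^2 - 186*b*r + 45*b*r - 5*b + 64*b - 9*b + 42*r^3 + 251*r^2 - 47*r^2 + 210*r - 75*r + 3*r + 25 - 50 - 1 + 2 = 5*b^3 + b^2*(24*r - 31) + b*(-71*r^2 - 141*r + 50) + 42*r^3 + 204*r^2 + 138*r - 24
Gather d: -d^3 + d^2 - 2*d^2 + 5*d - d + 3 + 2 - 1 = -d^3 - d^2 + 4*d + 4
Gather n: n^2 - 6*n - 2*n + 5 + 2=n^2 - 8*n + 7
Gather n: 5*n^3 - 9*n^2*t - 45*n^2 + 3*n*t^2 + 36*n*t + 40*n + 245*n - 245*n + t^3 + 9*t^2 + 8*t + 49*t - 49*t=5*n^3 + n^2*(-9*t - 45) + n*(3*t^2 + 36*t + 40) + t^3 + 9*t^2 + 8*t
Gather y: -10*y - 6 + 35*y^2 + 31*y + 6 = 35*y^2 + 21*y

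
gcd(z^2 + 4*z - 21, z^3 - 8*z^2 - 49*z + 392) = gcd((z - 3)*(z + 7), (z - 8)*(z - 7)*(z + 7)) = z + 7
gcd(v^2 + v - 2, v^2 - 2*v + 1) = v - 1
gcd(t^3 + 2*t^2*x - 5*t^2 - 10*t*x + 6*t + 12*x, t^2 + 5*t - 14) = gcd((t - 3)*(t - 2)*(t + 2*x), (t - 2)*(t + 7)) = t - 2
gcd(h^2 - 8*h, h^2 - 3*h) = h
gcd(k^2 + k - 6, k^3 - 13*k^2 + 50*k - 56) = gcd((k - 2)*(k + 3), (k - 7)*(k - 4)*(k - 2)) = k - 2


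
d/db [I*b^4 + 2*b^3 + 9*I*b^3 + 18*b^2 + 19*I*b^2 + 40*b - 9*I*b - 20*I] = 4*I*b^3 + b^2*(6 + 27*I) + b*(36 + 38*I) + 40 - 9*I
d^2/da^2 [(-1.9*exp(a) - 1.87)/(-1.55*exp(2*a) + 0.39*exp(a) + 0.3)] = (4.56475*exp(4*a) + 19.11925*exp(3*a) + 1.909755*exp(2*a) + 3.540327*exp(a) - 0.04779)*exp(a)/(3.723875*exp(6*a) - 2.810925*exp(5*a) - 1.454985*exp(4*a) + 1.028781*exp(3*a) + 0.28161*exp(2*a) - 0.1053*exp(a) - 0.027)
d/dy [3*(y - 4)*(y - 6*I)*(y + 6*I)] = 9*y^2 - 24*y + 108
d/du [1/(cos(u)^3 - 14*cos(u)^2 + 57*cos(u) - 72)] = (3*cos(u) - 19)*sin(u)/((cos(u) - 8)^2*(cos(u) - 3)^3)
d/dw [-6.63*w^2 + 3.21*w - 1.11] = 3.21 - 13.26*w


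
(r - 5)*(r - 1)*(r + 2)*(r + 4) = r^4 - 23*r^2 - 18*r + 40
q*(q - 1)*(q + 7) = q^3 + 6*q^2 - 7*q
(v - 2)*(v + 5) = v^2 + 3*v - 10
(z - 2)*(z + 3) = z^2 + z - 6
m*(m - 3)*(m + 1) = m^3 - 2*m^2 - 3*m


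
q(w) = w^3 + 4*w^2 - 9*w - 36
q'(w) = 3*w^2 + 8*w - 9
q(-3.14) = 0.74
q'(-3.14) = -4.54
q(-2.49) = -4.23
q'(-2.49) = -10.32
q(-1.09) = -22.73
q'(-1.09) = -14.16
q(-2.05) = -9.36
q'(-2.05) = -12.79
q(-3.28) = 1.27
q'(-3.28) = -2.96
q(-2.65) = -2.67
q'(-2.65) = -9.13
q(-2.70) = -2.22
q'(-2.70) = -8.73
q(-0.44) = -31.35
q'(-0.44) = -11.94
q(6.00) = 270.00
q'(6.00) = 147.00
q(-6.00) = -54.00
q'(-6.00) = 51.00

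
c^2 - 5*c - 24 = (c - 8)*(c + 3)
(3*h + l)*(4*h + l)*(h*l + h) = 12*h^3*l + 12*h^3 + 7*h^2*l^2 + 7*h^2*l + h*l^3 + h*l^2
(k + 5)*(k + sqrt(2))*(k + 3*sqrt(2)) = k^3 + 5*k^2 + 4*sqrt(2)*k^2 + 6*k + 20*sqrt(2)*k + 30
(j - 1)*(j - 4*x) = j^2 - 4*j*x - j + 4*x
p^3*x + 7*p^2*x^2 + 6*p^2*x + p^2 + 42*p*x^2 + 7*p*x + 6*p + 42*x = (p + 6)*(p + 7*x)*(p*x + 1)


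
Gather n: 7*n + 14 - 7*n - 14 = 0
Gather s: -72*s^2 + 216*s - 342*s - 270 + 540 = -72*s^2 - 126*s + 270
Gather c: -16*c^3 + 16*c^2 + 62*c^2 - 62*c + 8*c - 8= -16*c^3 + 78*c^2 - 54*c - 8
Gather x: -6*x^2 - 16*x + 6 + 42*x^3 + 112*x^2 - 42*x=42*x^3 + 106*x^2 - 58*x + 6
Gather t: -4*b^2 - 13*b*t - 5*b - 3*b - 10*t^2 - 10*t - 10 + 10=-4*b^2 - 8*b - 10*t^2 + t*(-13*b - 10)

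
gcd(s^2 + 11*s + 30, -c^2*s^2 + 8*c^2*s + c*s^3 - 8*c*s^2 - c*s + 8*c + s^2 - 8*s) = 1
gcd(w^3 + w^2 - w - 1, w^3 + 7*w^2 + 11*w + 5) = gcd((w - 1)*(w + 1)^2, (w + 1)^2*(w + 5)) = w^2 + 2*w + 1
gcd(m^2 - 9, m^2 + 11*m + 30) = 1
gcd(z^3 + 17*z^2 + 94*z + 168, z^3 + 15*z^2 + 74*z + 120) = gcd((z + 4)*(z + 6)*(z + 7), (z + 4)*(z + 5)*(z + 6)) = z^2 + 10*z + 24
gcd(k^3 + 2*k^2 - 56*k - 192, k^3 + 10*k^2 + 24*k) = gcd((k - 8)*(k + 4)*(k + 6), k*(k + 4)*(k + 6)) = k^2 + 10*k + 24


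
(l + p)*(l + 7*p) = l^2 + 8*l*p + 7*p^2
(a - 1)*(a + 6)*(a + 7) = a^3 + 12*a^2 + 29*a - 42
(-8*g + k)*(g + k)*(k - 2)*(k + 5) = -8*g^2*k^2 - 24*g^2*k + 80*g^2 - 7*g*k^3 - 21*g*k^2 + 70*g*k + k^4 + 3*k^3 - 10*k^2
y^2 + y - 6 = (y - 2)*(y + 3)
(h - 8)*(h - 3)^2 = h^3 - 14*h^2 + 57*h - 72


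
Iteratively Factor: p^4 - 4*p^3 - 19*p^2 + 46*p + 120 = (p + 3)*(p^3 - 7*p^2 + 2*p + 40) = (p - 4)*(p + 3)*(p^2 - 3*p - 10) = (p - 4)*(p + 2)*(p + 3)*(p - 5)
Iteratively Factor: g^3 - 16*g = (g + 4)*(g^2 - 4*g) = (g - 4)*(g + 4)*(g)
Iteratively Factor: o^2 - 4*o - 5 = (o - 5)*(o + 1)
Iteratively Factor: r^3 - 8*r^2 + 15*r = (r - 5)*(r^2 - 3*r) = r*(r - 5)*(r - 3)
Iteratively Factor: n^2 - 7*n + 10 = (n - 5)*(n - 2)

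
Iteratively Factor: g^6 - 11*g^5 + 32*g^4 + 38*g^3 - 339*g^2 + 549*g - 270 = (g + 3)*(g^5 - 14*g^4 + 74*g^3 - 184*g^2 + 213*g - 90) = (g - 1)*(g + 3)*(g^4 - 13*g^3 + 61*g^2 - 123*g + 90) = (g - 3)*(g - 1)*(g + 3)*(g^3 - 10*g^2 + 31*g - 30) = (g - 3)*(g - 2)*(g - 1)*(g + 3)*(g^2 - 8*g + 15) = (g - 5)*(g - 3)*(g - 2)*(g - 1)*(g + 3)*(g - 3)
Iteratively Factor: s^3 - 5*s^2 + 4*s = (s - 4)*(s^2 - s) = (s - 4)*(s - 1)*(s)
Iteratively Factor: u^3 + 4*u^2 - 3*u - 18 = (u + 3)*(u^2 + u - 6) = (u - 2)*(u + 3)*(u + 3)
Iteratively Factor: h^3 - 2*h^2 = (h)*(h^2 - 2*h) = h^2*(h - 2)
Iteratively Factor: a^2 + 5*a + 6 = (a + 2)*(a + 3)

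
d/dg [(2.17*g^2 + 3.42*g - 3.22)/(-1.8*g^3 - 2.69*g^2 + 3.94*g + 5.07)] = (3.906*g^4 + 12.312*g^3 + 0.361599999999996*g^2 + 4.6802*g + 30.0262)/(3.24*g^6 + 9.684*g^5 - 6.9479*g^4 - 39.4492*g^3 - 11.753*g^2 + 39.9516*g + 25.7049)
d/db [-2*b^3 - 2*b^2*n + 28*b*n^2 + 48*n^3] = -6*b^2 - 4*b*n + 28*n^2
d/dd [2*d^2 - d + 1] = 4*d - 1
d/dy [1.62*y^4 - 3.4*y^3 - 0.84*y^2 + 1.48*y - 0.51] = 6.48*y^3 - 10.2*y^2 - 1.68*y + 1.48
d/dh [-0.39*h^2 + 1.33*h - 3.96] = 1.33 - 0.78*h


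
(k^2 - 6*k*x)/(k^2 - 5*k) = (k - 6*x)/(k - 5)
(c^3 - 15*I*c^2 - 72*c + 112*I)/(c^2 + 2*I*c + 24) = (c^2 - 11*I*c - 28)/(c + 6*I)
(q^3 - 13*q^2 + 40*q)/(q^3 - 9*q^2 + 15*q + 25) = q*(q - 8)/(q^2 - 4*q - 5)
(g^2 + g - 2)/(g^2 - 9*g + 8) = (g + 2)/(g - 8)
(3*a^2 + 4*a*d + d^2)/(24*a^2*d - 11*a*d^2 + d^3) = (3*a^2 + 4*a*d + d^2)/(d*(24*a^2 - 11*a*d + d^2))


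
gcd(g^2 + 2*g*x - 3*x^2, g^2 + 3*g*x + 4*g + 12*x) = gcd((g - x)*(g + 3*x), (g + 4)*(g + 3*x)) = g + 3*x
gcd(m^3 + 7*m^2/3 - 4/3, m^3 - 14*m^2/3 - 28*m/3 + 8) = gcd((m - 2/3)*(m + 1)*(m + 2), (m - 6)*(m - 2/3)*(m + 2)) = m^2 + 4*m/3 - 4/3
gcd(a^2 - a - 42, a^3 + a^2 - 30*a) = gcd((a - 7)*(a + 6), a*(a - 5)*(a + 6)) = a + 6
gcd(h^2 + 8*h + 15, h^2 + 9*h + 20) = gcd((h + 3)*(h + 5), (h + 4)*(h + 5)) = h + 5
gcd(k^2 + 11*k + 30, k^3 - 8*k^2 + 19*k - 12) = 1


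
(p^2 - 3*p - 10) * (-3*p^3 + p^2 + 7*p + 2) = -3*p^5 + 10*p^4 + 34*p^3 - 29*p^2 - 76*p - 20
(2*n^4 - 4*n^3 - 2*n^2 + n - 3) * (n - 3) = 2*n^5 - 10*n^4 + 10*n^3 + 7*n^2 - 6*n + 9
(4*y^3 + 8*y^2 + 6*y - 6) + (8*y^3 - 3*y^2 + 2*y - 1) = 12*y^3 + 5*y^2 + 8*y - 7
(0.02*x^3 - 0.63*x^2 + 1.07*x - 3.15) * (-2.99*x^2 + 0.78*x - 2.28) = -0.0598*x^5 + 1.8993*x^4 - 3.7363*x^3 + 11.6895*x^2 - 4.8966*x + 7.182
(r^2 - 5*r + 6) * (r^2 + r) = r^4 - 4*r^3 + r^2 + 6*r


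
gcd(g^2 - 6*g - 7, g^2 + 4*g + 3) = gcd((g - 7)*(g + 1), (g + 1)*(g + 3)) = g + 1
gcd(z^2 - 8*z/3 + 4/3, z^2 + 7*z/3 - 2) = z - 2/3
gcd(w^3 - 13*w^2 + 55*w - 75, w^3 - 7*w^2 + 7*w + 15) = w^2 - 8*w + 15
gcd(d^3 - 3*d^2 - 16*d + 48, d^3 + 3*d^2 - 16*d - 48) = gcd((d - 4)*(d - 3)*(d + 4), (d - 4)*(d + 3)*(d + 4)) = d^2 - 16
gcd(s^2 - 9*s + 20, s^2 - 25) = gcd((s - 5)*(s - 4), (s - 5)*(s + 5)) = s - 5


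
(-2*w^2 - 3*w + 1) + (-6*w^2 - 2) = -8*w^2 - 3*w - 1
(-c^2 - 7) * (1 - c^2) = c^4 + 6*c^2 - 7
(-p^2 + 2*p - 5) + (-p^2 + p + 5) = -2*p^2 + 3*p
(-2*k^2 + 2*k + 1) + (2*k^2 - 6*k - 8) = -4*k - 7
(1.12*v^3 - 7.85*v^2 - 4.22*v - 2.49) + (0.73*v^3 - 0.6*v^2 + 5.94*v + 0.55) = 1.85*v^3 - 8.45*v^2 + 1.72*v - 1.94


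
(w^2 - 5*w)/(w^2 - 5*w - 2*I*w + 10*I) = w/(w - 2*I)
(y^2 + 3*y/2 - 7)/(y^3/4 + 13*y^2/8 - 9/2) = 4*(2*y^2 + 3*y - 14)/(2*y^3 + 13*y^2 - 36)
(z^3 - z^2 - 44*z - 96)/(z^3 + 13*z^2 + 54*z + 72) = (z - 8)/(z + 6)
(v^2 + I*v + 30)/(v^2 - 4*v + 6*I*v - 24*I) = (v - 5*I)/(v - 4)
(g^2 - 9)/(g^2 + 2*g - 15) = (g + 3)/(g + 5)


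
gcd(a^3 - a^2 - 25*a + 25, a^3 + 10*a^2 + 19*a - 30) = a^2 + 4*a - 5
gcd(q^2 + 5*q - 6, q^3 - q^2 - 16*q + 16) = q - 1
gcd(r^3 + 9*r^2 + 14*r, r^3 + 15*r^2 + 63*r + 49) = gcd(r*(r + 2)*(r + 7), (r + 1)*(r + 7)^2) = r + 7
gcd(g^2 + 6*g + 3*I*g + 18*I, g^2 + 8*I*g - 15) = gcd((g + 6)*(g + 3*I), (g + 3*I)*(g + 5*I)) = g + 3*I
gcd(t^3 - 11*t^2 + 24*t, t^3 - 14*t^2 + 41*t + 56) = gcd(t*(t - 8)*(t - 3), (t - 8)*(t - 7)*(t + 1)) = t - 8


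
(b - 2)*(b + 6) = b^2 + 4*b - 12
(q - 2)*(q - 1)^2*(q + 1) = q^4 - 3*q^3 + q^2 + 3*q - 2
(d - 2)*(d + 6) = d^2 + 4*d - 12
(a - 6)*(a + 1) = a^2 - 5*a - 6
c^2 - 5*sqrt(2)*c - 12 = (c - 6*sqrt(2))*(c + sqrt(2))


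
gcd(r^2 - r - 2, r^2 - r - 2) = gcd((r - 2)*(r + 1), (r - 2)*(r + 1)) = r^2 - r - 2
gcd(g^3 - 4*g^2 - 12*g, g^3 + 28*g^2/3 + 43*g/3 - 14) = 1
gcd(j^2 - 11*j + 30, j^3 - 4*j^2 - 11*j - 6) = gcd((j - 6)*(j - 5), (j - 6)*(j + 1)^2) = j - 6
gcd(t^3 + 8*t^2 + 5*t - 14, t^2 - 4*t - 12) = t + 2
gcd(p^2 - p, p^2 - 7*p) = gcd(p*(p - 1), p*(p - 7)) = p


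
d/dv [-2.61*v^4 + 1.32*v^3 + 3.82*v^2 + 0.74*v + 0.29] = -10.44*v^3 + 3.96*v^2 + 7.64*v + 0.74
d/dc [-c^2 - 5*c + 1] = -2*c - 5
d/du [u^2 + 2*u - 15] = 2*u + 2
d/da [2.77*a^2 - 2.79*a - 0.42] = 5.54*a - 2.79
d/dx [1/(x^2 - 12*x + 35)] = 2*(6 - x)/(x^2 - 12*x + 35)^2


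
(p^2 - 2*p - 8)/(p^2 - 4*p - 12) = (p - 4)/(p - 6)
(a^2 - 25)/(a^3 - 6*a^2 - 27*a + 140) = (a - 5)/(a^2 - 11*a + 28)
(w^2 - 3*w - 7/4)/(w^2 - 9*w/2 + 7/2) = (w + 1/2)/(w - 1)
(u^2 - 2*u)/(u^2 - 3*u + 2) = u/(u - 1)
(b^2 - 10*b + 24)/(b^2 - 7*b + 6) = (b - 4)/(b - 1)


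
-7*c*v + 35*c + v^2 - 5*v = (-7*c + v)*(v - 5)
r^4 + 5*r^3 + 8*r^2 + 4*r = r*(r + 1)*(r + 2)^2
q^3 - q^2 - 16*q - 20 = (q - 5)*(q + 2)^2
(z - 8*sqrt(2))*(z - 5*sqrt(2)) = z^2 - 13*sqrt(2)*z + 80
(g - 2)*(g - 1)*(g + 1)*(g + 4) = g^4 + 2*g^3 - 9*g^2 - 2*g + 8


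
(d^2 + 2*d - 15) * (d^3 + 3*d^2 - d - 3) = d^5 + 5*d^4 - 10*d^3 - 50*d^2 + 9*d + 45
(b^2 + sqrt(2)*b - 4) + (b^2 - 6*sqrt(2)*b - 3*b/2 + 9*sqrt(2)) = 2*b^2 - 5*sqrt(2)*b - 3*b/2 - 4 + 9*sqrt(2)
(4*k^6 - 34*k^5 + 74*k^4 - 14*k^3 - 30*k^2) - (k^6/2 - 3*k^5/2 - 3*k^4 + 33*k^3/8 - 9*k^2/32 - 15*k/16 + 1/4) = 7*k^6/2 - 65*k^5/2 + 77*k^4 - 145*k^3/8 - 951*k^2/32 + 15*k/16 - 1/4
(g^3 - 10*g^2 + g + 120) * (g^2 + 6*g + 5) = g^5 - 4*g^4 - 54*g^3 + 76*g^2 + 725*g + 600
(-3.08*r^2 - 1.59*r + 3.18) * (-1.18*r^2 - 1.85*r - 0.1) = 3.6344*r^4 + 7.5742*r^3 - 0.502899999999999*r^2 - 5.724*r - 0.318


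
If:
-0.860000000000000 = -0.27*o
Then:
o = 3.19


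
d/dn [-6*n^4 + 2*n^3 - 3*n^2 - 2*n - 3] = -24*n^3 + 6*n^2 - 6*n - 2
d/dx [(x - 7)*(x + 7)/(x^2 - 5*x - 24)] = 5*(-x^2 + 10*x - 49)/(x^4 - 10*x^3 - 23*x^2 + 240*x + 576)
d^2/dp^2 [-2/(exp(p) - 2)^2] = -8*(exp(p) + 1)*exp(p)/(exp(p) - 2)^4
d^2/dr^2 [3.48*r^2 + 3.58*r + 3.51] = 6.96000000000000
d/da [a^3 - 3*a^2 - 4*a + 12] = 3*a^2 - 6*a - 4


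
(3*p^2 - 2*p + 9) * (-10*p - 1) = -30*p^3 + 17*p^2 - 88*p - 9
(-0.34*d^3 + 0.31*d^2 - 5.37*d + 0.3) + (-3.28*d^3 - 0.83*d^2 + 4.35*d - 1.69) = -3.62*d^3 - 0.52*d^2 - 1.02*d - 1.39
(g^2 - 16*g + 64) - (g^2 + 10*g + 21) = 43 - 26*g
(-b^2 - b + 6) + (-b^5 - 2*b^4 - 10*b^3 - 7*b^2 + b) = -b^5 - 2*b^4 - 10*b^3 - 8*b^2 + 6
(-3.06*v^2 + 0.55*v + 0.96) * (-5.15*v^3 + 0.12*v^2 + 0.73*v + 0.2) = 15.759*v^5 - 3.1997*v^4 - 7.1118*v^3 - 0.0953000000000001*v^2 + 0.8108*v + 0.192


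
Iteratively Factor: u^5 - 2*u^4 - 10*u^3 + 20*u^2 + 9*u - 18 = (u + 1)*(u^4 - 3*u^3 - 7*u^2 + 27*u - 18) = (u + 1)*(u + 3)*(u^3 - 6*u^2 + 11*u - 6) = (u - 3)*(u + 1)*(u + 3)*(u^2 - 3*u + 2) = (u - 3)*(u - 1)*(u + 1)*(u + 3)*(u - 2)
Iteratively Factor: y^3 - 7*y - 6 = (y + 2)*(y^2 - 2*y - 3) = (y - 3)*(y + 2)*(y + 1)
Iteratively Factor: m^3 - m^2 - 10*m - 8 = (m + 1)*(m^2 - 2*m - 8) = (m - 4)*(m + 1)*(m + 2)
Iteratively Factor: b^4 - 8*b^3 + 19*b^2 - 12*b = (b - 4)*(b^3 - 4*b^2 + 3*b) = (b - 4)*(b - 3)*(b^2 - b) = (b - 4)*(b - 3)*(b - 1)*(b)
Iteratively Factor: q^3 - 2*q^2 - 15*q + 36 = (q - 3)*(q^2 + q - 12) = (q - 3)^2*(q + 4)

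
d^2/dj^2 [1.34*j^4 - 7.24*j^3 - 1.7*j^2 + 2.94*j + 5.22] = 16.08*j^2 - 43.44*j - 3.4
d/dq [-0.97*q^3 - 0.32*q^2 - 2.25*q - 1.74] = -2.91*q^2 - 0.64*q - 2.25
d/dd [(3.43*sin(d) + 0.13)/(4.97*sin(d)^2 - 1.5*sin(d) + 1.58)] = (-17.0471*sin(d)^2 - 1.2922*sin(d) + 5.6144)*cos(d)/(24.7009*sin(d)^4 - 14.91*sin(d)^3 + 17.9552*sin(d)^2 - 4.74*sin(d) + 2.4964)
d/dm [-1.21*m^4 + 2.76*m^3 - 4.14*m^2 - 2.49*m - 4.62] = -4.84*m^3 + 8.28*m^2 - 8.28*m - 2.49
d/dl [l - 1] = 1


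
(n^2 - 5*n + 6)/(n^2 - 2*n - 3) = (n - 2)/(n + 1)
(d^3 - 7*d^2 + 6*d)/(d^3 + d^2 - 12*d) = (d^2 - 7*d + 6)/(d^2 + d - 12)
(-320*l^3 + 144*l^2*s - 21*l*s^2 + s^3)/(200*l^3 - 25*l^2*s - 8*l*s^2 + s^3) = (-8*l + s)/(5*l + s)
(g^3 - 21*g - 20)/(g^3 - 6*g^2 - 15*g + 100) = (g + 1)/(g - 5)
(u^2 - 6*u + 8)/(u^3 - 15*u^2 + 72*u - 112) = (u - 2)/(u^2 - 11*u + 28)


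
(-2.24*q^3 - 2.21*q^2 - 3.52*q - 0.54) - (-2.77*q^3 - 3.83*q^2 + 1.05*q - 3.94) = 0.53*q^3 + 1.62*q^2 - 4.57*q + 3.4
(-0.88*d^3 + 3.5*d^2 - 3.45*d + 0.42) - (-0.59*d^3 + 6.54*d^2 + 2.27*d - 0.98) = -0.29*d^3 - 3.04*d^2 - 5.72*d + 1.4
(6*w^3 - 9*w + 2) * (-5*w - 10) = -30*w^4 - 60*w^3 + 45*w^2 + 80*w - 20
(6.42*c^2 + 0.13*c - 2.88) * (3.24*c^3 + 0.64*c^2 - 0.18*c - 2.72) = 20.8008*c^5 + 4.53*c^4 - 10.4036*c^3 - 19.329*c^2 + 0.1648*c + 7.8336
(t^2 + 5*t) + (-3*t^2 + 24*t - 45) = -2*t^2 + 29*t - 45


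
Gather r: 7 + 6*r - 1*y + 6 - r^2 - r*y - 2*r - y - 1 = -r^2 + r*(4 - y) - 2*y + 12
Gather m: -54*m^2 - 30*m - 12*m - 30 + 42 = -54*m^2 - 42*m + 12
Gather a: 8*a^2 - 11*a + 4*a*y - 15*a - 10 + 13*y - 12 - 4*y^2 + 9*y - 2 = 8*a^2 + a*(4*y - 26) - 4*y^2 + 22*y - 24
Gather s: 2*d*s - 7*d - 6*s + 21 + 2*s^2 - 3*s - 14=-7*d + 2*s^2 + s*(2*d - 9) + 7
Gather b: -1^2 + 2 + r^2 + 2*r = r^2 + 2*r + 1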